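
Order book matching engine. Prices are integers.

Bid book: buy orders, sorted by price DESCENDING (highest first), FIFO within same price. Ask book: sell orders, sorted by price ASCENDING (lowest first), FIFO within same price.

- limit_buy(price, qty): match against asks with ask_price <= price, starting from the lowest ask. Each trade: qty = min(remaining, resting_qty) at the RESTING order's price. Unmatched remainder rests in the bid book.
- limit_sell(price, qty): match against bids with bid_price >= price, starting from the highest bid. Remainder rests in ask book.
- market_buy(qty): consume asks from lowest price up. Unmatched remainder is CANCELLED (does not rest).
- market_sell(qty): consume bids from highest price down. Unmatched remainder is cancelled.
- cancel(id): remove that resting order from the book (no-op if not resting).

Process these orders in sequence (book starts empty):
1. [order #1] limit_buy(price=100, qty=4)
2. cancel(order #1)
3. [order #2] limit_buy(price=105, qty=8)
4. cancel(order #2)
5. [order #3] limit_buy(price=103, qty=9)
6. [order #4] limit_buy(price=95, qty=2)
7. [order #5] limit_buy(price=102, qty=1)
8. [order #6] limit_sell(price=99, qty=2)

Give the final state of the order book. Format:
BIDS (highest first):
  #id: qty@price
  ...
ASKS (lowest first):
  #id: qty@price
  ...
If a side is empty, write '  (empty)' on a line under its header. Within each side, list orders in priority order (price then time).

After op 1 [order #1] limit_buy(price=100, qty=4): fills=none; bids=[#1:4@100] asks=[-]
After op 2 cancel(order #1): fills=none; bids=[-] asks=[-]
After op 3 [order #2] limit_buy(price=105, qty=8): fills=none; bids=[#2:8@105] asks=[-]
After op 4 cancel(order #2): fills=none; bids=[-] asks=[-]
After op 5 [order #3] limit_buy(price=103, qty=9): fills=none; bids=[#3:9@103] asks=[-]
After op 6 [order #4] limit_buy(price=95, qty=2): fills=none; bids=[#3:9@103 #4:2@95] asks=[-]
After op 7 [order #5] limit_buy(price=102, qty=1): fills=none; bids=[#3:9@103 #5:1@102 #4:2@95] asks=[-]
After op 8 [order #6] limit_sell(price=99, qty=2): fills=#3x#6:2@103; bids=[#3:7@103 #5:1@102 #4:2@95] asks=[-]

Answer: BIDS (highest first):
  #3: 7@103
  #5: 1@102
  #4: 2@95
ASKS (lowest first):
  (empty)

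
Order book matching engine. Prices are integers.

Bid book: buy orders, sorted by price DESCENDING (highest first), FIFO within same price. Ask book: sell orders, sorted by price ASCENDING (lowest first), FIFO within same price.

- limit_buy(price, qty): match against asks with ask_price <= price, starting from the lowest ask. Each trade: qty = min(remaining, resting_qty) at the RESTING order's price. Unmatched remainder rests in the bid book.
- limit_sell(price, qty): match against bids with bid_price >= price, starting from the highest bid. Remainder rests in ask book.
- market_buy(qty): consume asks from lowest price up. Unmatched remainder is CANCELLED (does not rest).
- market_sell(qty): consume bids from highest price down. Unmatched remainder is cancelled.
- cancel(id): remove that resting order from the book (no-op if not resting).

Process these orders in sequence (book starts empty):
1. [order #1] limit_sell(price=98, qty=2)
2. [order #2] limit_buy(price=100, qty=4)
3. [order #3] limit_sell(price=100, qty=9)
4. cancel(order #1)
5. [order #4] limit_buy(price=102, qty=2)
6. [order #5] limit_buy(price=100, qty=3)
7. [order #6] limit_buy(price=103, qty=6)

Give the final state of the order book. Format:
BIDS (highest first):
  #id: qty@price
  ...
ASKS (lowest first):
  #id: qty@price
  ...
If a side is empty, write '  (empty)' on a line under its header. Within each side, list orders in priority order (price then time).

Answer: BIDS (highest first):
  #6: 4@103
ASKS (lowest first):
  (empty)

Derivation:
After op 1 [order #1] limit_sell(price=98, qty=2): fills=none; bids=[-] asks=[#1:2@98]
After op 2 [order #2] limit_buy(price=100, qty=4): fills=#2x#1:2@98; bids=[#2:2@100] asks=[-]
After op 3 [order #3] limit_sell(price=100, qty=9): fills=#2x#3:2@100; bids=[-] asks=[#3:7@100]
After op 4 cancel(order #1): fills=none; bids=[-] asks=[#3:7@100]
After op 5 [order #4] limit_buy(price=102, qty=2): fills=#4x#3:2@100; bids=[-] asks=[#3:5@100]
After op 6 [order #5] limit_buy(price=100, qty=3): fills=#5x#3:3@100; bids=[-] asks=[#3:2@100]
After op 7 [order #6] limit_buy(price=103, qty=6): fills=#6x#3:2@100; bids=[#6:4@103] asks=[-]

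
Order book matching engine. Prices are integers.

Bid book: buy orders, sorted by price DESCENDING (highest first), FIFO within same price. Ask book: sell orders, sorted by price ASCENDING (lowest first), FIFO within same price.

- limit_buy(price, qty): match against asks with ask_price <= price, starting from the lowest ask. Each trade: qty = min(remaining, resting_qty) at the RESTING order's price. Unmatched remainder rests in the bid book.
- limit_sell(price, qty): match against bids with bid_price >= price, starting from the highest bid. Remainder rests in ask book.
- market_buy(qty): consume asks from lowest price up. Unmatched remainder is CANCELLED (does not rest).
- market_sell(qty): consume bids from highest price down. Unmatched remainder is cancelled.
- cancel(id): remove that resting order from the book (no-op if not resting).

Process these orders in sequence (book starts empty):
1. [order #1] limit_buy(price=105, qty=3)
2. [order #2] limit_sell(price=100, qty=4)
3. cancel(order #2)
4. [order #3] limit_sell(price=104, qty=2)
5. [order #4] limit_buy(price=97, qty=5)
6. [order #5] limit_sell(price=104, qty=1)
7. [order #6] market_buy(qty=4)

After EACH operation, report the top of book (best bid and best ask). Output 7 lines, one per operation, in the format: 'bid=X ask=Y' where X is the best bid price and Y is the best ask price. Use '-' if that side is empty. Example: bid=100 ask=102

After op 1 [order #1] limit_buy(price=105, qty=3): fills=none; bids=[#1:3@105] asks=[-]
After op 2 [order #2] limit_sell(price=100, qty=4): fills=#1x#2:3@105; bids=[-] asks=[#2:1@100]
After op 3 cancel(order #2): fills=none; bids=[-] asks=[-]
After op 4 [order #3] limit_sell(price=104, qty=2): fills=none; bids=[-] asks=[#3:2@104]
After op 5 [order #4] limit_buy(price=97, qty=5): fills=none; bids=[#4:5@97] asks=[#3:2@104]
After op 6 [order #5] limit_sell(price=104, qty=1): fills=none; bids=[#4:5@97] asks=[#3:2@104 #5:1@104]
After op 7 [order #6] market_buy(qty=4): fills=#6x#3:2@104 #6x#5:1@104; bids=[#4:5@97] asks=[-]

Answer: bid=105 ask=-
bid=- ask=100
bid=- ask=-
bid=- ask=104
bid=97 ask=104
bid=97 ask=104
bid=97 ask=-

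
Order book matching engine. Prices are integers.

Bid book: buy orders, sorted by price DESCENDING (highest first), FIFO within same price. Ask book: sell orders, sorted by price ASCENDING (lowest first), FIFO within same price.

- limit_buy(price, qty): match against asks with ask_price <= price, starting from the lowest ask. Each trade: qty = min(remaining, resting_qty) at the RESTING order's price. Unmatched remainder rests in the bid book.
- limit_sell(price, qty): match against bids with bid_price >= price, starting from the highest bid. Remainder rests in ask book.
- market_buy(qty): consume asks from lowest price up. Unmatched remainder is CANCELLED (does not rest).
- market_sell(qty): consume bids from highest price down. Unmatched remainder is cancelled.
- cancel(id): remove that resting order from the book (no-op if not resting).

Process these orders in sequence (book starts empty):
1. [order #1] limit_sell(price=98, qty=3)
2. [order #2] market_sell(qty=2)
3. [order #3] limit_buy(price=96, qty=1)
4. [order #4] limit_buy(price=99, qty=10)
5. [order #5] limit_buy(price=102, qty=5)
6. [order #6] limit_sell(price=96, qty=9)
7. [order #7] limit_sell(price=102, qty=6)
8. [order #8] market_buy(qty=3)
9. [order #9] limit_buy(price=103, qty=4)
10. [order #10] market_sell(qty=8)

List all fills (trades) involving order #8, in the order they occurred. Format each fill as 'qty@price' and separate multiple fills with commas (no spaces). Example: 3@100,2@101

After op 1 [order #1] limit_sell(price=98, qty=3): fills=none; bids=[-] asks=[#1:3@98]
After op 2 [order #2] market_sell(qty=2): fills=none; bids=[-] asks=[#1:3@98]
After op 3 [order #3] limit_buy(price=96, qty=1): fills=none; bids=[#3:1@96] asks=[#1:3@98]
After op 4 [order #4] limit_buy(price=99, qty=10): fills=#4x#1:3@98; bids=[#4:7@99 #3:1@96] asks=[-]
After op 5 [order #5] limit_buy(price=102, qty=5): fills=none; bids=[#5:5@102 #4:7@99 #3:1@96] asks=[-]
After op 6 [order #6] limit_sell(price=96, qty=9): fills=#5x#6:5@102 #4x#6:4@99; bids=[#4:3@99 #3:1@96] asks=[-]
After op 7 [order #7] limit_sell(price=102, qty=6): fills=none; bids=[#4:3@99 #3:1@96] asks=[#7:6@102]
After op 8 [order #8] market_buy(qty=3): fills=#8x#7:3@102; bids=[#4:3@99 #3:1@96] asks=[#7:3@102]
After op 9 [order #9] limit_buy(price=103, qty=4): fills=#9x#7:3@102; bids=[#9:1@103 #4:3@99 #3:1@96] asks=[-]
After op 10 [order #10] market_sell(qty=8): fills=#9x#10:1@103 #4x#10:3@99 #3x#10:1@96; bids=[-] asks=[-]

Answer: 3@102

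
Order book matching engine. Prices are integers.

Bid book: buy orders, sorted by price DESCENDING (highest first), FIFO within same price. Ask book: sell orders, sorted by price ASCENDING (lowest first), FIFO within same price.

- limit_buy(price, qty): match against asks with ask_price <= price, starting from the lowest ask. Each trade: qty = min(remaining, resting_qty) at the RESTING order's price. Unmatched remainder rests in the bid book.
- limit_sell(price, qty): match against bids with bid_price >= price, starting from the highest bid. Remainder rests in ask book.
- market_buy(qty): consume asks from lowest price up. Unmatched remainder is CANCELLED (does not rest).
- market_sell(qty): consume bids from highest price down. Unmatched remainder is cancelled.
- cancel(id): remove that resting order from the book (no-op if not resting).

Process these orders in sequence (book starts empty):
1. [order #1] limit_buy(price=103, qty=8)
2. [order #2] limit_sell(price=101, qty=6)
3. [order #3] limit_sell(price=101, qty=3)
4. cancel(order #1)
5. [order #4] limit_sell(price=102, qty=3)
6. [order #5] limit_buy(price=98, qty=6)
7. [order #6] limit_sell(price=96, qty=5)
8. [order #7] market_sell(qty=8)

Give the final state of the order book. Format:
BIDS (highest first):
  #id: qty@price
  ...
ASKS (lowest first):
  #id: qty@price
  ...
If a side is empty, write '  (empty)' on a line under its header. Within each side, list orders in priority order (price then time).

Answer: BIDS (highest first):
  (empty)
ASKS (lowest first):
  #3: 1@101
  #4: 3@102

Derivation:
After op 1 [order #1] limit_buy(price=103, qty=8): fills=none; bids=[#1:8@103] asks=[-]
After op 2 [order #2] limit_sell(price=101, qty=6): fills=#1x#2:6@103; bids=[#1:2@103] asks=[-]
After op 3 [order #3] limit_sell(price=101, qty=3): fills=#1x#3:2@103; bids=[-] asks=[#3:1@101]
After op 4 cancel(order #1): fills=none; bids=[-] asks=[#3:1@101]
After op 5 [order #4] limit_sell(price=102, qty=3): fills=none; bids=[-] asks=[#3:1@101 #4:3@102]
After op 6 [order #5] limit_buy(price=98, qty=6): fills=none; bids=[#5:6@98] asks=[#3:1@101 #4:3@102]
After op 7 [order #6] limit_sell(price=96, qty=5): fills=#5x#6:5@98; bids=[#5:1@98] asks=[#3:1@101 #4:3@102]
After op 8 [order #7] market_sell(qty=8): fills=#5x#7:1@98; bids=[-] asks=[#3:1@101 #4:3@102]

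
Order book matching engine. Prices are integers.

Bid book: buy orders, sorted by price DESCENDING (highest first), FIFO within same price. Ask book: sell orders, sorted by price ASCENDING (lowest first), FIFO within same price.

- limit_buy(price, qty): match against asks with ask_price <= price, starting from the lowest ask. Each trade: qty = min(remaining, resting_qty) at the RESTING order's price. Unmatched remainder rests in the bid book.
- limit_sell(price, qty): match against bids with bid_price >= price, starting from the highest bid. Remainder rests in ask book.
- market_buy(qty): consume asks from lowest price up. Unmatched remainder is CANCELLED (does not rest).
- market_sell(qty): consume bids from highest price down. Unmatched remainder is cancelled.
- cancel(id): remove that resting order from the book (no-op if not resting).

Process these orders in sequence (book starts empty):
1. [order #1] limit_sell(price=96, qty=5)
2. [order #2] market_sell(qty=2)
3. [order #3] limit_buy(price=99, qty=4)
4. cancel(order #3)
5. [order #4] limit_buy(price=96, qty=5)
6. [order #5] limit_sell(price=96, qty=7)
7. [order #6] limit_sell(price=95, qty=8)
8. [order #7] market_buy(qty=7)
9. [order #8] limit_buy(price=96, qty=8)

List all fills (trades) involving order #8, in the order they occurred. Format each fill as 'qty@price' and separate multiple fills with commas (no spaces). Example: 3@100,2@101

After op 1 [order #1] limit_sell(price=96, qty=5): fills=none; bids=[-] asks=[#1:5@96]
After op 2 [order #2] market_sell(qty=2): fills=none; bids=[-] asks=[#1:5@96]
After op 3 [order #3] limit_buy(price=99, qty=4): fills=#3x#1:4@96; bids=[-] asks=[#1:1@96]
After op 4 cancel(order #3): fills=none; bids=[-] asks=[#1:1@96]
After op 5 [order #4] limit_buy(price=96, qty=5): fills=#4x#1:1@96; bids=[#4:4@96] asks=[-]
After op 6 [order #5] limit_sell(price=96, qty=7): fills=#4x#5:4@96; bids=[-] asks=[#5:3@96]
After op 7 [order #6] limit_sell(price=95, qty=8): fills=none; bids=[-] asks=[#6:8@95 #5:3@96]
After op 8 [order #7] market_buy(qty=7): fills=#7x#6:7@95; bids=[-] asks=[#6:1@95 #5:3@96]
After op 9 [order #8] limit_buy(price=96, qty=8): fills=#8x#6:1@95 #8x#5:3@96; bids=[#8:4@96] asks=[-]

Answer: 1@95,3@96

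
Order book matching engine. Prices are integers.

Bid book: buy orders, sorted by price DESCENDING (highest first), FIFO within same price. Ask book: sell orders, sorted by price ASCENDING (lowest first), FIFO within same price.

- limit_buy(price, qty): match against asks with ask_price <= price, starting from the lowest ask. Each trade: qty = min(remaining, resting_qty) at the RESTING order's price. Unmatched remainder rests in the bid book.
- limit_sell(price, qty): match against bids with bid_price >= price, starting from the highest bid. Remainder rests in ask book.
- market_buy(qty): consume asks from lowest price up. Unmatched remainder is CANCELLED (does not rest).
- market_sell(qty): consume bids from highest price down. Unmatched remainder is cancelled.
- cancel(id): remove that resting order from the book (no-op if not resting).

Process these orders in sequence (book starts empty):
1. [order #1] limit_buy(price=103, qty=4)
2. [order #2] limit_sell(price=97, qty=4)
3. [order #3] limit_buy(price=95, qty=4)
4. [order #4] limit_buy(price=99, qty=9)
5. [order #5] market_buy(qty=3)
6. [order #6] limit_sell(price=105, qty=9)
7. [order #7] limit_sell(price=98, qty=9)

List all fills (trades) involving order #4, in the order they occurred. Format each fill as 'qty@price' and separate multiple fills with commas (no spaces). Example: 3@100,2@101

Answer: 9@99

Derivation:
After op 1 [order #1] limit_buy(price=103, qty=4): fills=none; bids=[#1:4@103] asks=[-]
After op 2 [order #2] limit_sell(price=97, qty=4): fills=#1x#2:4@103; bids=[-] asks=[-]
After op 3 [order #3] limit_buy(price=95, qty=4): fills=none; bids=[#3:4@95] asks=[-]
After op 4 [order #4] limit_buy(price=99, qty=9): fills=none; bids=[#4:9@99 #3:4@95] asks=[-]
After op 5 [order #5] market_buy(qty=3): fills=none; bids=[#4:9@99 #3:4@95] asks=[-]
After op 6 [order #6] limit_sell(price=105, qty=9): fills=none; bids=[#4:9@99 #3:4@95] asks=[#6:9@105]
After op 7 [order #7] limit_sell(price=98, qty=9): fills=#4x#7:9@99; bids=[#3:4@95] asks=[#6:9@105]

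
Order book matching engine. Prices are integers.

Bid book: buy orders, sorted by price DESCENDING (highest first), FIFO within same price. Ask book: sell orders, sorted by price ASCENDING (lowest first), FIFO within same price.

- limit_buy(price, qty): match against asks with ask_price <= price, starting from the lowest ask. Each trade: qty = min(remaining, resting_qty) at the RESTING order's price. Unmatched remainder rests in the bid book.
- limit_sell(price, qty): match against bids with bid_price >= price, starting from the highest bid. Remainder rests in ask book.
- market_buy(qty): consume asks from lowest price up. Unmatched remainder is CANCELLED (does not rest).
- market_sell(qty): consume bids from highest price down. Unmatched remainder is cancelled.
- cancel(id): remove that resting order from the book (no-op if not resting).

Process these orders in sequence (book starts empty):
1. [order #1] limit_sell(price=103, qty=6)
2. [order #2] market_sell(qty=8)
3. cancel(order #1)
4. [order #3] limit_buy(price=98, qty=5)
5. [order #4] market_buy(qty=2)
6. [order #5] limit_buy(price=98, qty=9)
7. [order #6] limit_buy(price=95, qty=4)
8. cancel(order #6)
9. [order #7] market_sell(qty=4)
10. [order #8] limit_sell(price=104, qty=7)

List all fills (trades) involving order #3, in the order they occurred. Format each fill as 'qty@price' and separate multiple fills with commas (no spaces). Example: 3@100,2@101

Answer: 4@98

Derivation:
After op 1 [order #1] limit_sell(price=103, qty=6): fills=none; bids=[-] asks=[#1:6@103]
After op 2 [order #2] market_sell(qty=8): fills=none; bids=[-] asks=[#1:6@103]
After op 3 cancel(order #1): fills=none; bids=[-] asks=[-]
After op 4 [order #3] limit_buy(price=98, qty=5): fills=none; bids=[#3:5@98] asks=[-]
After op 5 [order #4] market_buy(qty=2): fills=none; bids=[#3:5@98] asks=[-]
After op 6 [order #5] limit_buy(price=98, qty=9): fills=none; bids=[#3:5@98 #5:9@98] asks=[-]
After op 7 [order #6] limit_buy(price=95, qty=4): fills=none; bids=[#3:5@98 #5:9@98 #6:4@95] asks=[-]
After op 8 cancel(order #6): fills=none; bids=[#3:5@98 #5:9@98] asks=[-]
After op 9 [order #7] market_sell(qty=4): fills=#3x#7:4@98; bids=[#3:1@98 #5:9@98] asks=[-]
After op 10 [order #8] limit_sell(price=104, qty=7): fills=none; bids=[#3:1@98 #5:9@98] asks=[#8:7@104]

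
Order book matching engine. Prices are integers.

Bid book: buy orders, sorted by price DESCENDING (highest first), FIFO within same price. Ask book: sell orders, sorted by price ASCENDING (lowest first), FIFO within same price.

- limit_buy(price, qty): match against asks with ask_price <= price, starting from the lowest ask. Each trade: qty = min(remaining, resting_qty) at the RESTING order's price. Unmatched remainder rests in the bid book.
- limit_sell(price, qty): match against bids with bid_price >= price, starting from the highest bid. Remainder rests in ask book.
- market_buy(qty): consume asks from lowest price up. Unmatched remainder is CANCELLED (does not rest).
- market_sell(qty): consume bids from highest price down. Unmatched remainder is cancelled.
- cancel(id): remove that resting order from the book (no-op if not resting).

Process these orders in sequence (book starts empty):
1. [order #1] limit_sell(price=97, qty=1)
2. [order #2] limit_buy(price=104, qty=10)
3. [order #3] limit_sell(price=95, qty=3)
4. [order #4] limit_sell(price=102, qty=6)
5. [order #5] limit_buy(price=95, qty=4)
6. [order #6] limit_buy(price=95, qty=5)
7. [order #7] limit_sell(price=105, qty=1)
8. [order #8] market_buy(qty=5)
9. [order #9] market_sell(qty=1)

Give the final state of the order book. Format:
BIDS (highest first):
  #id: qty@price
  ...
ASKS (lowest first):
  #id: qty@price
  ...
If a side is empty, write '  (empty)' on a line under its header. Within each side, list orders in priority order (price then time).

Answer: BIDS (highest first):
  #5: 3@95
  #6: 5@95
ASKS (lowest first):
  (empty)

Derivation:
After op 1 [order #1] limit_sell(price=97, qty=1): fills=none; bids=[-] asks=[#1:1@97]
After op 2 [order #2] limit_buy(price=104, qty=10): fills=#2x#1:1@97; bids=[#2:9@104] asks=[-]
After op 3 [order #3] limit_sell(price=95, qty=3): fills=#2x#3:3@104; bids=[#2:6@104] asks=[-]
After op 4 [order #4] limit_sell(price=102, qty=6): fills=#2x#4:6@104; bids=[-] asks=[-]
After op 5 [order #5] limit_buy(price=95, qty=4): fills=none; bids=[#5:4@95] asks=[-]
After op 6 [order #6] limit_buy(price=95, qty=5): fills=none; bids=[#5:4@95 #6:5@95] asks=[-]
After op 7 [order #7] limit_sell(price=105, qty=1): fills=none; bids=[#5:4@95 #6:5@95] asks=[#7:1@105]
After op 8 [order #8] market_buy(qty=5): fills=#8x#7:1@105; bids=[#5:4@95 #6:5@95] asks=[-]
After op 9 [order #9] market_sell(qty=1): fills=#5x#9:1@95; bids=[#5:3@95 #6:5@95] asks=[-]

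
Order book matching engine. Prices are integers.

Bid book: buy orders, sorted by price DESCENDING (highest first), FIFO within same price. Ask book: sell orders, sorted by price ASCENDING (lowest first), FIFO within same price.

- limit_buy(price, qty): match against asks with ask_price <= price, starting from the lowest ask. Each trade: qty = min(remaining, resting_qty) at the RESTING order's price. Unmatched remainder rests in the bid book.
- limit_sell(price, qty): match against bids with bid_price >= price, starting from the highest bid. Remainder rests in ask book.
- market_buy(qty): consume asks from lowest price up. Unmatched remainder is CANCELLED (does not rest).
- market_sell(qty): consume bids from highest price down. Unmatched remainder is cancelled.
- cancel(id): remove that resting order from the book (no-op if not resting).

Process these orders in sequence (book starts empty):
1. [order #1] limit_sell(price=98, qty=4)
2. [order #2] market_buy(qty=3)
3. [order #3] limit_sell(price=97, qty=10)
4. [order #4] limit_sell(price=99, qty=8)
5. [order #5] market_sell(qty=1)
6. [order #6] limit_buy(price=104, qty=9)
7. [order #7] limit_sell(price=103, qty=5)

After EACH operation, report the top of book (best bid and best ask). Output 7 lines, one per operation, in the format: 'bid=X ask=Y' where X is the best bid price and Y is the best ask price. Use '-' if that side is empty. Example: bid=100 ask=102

Answer: bid=- ask=98
bid=- ask=98
bid=- ask=97
bid=- ask=97
bid=- ask=97
bid=- ask=97
bid=- ask=97

Derivation:
After op 1 [order #1] limit_sell(price=98, qty=4): fills=none; bids=[-] asks=[#1:4@98]
After op 2 [order #2] market_buy(qty=3): fills=#2x#1:3@98; bids=[-] asks=[#1:1@98]
After op 3 [order #3] limit_sell(price=97, qty=10): fills=none; bids=[-] asks=[#3:10@97 #1:1@98]
After op 4 [order #4] limit_sell(price=99, qty=8): fills=none; bids=[-] asks=[#3:10@97 #1:1@98 #4:8@99]
After op 5 [order #5] market_sell(qty=1): fills=none; bids=[-] asks=[#3:10@97 #1:1@98 #4:8@99]
After op 6 [order #6] limit_buy(price=104, qty=9): fills=#6x#3:9@97; bids=[-] asks=[#3:1@97 #1:1@98 #4:8@99]
After op 7 [order #7] limit_sell(price=103, qty=5): fills=none; bids=[-] asks=[#3:1@97 #1:1@98 #4:8@99 #7:5@103]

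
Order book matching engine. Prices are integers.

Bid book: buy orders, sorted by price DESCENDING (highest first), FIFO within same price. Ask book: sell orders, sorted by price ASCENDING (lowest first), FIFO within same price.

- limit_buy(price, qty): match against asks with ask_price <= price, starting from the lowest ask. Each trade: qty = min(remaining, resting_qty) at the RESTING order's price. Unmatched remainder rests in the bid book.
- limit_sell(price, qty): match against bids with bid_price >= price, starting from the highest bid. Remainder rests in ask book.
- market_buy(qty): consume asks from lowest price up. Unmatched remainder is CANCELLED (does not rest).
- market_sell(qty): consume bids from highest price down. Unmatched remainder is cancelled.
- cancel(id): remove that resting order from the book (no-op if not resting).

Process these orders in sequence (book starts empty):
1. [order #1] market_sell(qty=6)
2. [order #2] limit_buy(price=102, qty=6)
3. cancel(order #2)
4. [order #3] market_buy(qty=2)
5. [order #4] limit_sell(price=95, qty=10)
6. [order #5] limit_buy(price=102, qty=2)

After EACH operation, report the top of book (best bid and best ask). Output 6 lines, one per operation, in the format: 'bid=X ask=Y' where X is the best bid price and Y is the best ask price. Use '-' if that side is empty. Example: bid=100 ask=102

Answer: bid=- ask=-
bid=102 ask=-
bid=- ask=-
bid=- ask=-
bid=- ask=95
bid=- ask=95

Derivation:
After op 1 [order #1] market_sell(qty=6): fills=none; bids=[-] asks=[-]
After op 2 [order #2] limit_buy(price=102, qty=6): fills=none; bids=[#2:6@102] asks=[-]
After op 3 cancel(order #2): fills=none; bids=[-] asks=[-]
After op 4 [order #3] market_buy(qty=2): fills=none; bids=[-] asks=[-]
After op 5 [order #4] limit_sell(price=95, qty=10): fills=none; bids=[-] asks=[#4:10@95]
After op 6 [order #5] limit_buy(price=102, qty=2): fills=#5x#4:2@95; bids=[-] asks=[#4:8@95]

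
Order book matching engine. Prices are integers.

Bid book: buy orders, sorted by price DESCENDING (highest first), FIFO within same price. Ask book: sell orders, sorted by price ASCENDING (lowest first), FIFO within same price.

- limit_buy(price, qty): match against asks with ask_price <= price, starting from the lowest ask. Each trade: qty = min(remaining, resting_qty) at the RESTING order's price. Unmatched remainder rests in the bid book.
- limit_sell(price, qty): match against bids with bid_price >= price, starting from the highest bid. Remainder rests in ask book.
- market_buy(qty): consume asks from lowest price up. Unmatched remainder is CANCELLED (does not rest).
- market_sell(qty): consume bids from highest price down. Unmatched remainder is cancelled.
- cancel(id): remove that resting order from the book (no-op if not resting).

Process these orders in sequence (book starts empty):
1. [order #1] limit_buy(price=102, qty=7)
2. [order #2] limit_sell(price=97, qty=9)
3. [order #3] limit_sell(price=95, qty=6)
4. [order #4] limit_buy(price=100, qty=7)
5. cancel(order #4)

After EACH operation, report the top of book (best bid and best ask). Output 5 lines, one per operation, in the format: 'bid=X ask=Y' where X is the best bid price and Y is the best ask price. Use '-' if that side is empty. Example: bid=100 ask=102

After op 1 [order #1] limit_buy(price=102, qty=7): fills=none; bids=[#1:7@102] asks=[-]
After op 2 [order #2] limit_sell(price=97, qty=9): fills=#1x#2:7@102; bids=[-] asks=[#2:2@97]
After op 3 [order #3] limit_sell(price=95, qty=6): fills=none; bids=[-] asks=[#3:6@95 #2:2@97]
After op 4 [order #4] limit_buy(price=100, qty=7): fills=#4x#3:6@95 #4x#2:1@97; bids=[-] asks=[#2:1@97]
After op 5 cancel(order #4): fills=none; bids=[-] asks=[#2:1@97]

Answer: bid=102 ask=-
bid=- ask=97
bid=- ask=95
bid=- ask=97
bid=- ask=97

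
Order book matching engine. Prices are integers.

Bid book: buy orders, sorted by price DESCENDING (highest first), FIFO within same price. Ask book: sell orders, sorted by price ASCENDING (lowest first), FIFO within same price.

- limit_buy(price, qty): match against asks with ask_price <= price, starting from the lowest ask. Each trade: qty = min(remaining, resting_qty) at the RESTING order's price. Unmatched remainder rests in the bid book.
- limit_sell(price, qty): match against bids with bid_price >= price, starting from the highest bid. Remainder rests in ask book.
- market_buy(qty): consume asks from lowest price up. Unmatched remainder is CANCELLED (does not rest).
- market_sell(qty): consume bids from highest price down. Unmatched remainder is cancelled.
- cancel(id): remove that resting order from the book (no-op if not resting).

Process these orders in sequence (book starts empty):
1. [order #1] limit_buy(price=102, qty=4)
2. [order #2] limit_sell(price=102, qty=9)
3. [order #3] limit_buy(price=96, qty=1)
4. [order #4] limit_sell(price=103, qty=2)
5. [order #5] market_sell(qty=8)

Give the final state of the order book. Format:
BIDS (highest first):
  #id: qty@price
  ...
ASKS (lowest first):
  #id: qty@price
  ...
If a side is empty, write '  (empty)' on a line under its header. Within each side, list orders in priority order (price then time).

After op 1 [order #1] limit_buy(price=102, qty=4): fills=none; bids=[#1:4@102] asks=[-]
After op 2 [order #2] limit_sell(price=102, qty=9): fills=#1x#2:4@102; bids=[-] asks=[#2:5@102]
After op 3 [order #3] limit_buy(price=96, qty=1): fills=none; bids=[#3:1@96] asks=[#2:5@102]
After op 4 [order #4] limit_sell(price=103, qty=2): fills=none; bids=[#3:1@96] asks=[#2:5@102 #4:2@103]
After op 5 [order #5] market_sell(qty=8): fills=#3x#5:1@96; bids=[-] asks=[#2:5@102 #4:2@103]

Answer: BIDS (highest first):
  (empty)
ASKS (lowest first):
  #2: 5@102
  #4: 2@103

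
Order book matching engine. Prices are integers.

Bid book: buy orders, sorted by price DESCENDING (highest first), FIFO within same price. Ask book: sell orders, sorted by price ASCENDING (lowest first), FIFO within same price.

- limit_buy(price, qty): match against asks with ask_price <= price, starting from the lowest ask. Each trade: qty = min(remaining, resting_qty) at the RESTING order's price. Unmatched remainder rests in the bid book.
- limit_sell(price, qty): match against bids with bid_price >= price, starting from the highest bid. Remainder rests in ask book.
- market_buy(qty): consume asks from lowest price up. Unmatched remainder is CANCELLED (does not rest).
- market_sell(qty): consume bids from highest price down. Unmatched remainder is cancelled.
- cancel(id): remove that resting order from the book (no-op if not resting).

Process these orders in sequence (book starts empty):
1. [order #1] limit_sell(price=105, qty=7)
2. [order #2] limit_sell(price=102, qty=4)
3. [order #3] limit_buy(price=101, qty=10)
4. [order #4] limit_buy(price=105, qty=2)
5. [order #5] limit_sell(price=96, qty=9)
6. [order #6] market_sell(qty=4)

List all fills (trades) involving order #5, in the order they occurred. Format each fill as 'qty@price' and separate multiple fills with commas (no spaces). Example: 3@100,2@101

After op 1 [order #1] limit_sell(price=105, qty=7): fills=none; bids=[-] asks=[#1:7@105]
After op 2 [order #2] limit_sell(price=102, qty=4): fills=none; bids=[-] asks=[#2:4@102 #1:7@105]
After op 3 [order #3] limit_buy(price=101, qty=10): fills=none; bids=[#3:10@101] asks=[#2:4@102 #1:7@105]
After op 4 [order #4] limit_buy(price=105, qty=2): fills=#4x#2:2@102; bids=[#3:10@101] asks=[#2:2@102 #1:7@105]
After op 5 [order #5] limit_sell(price=96, qty=9): fills=#3x#5:9@101; bids=[#3:1@101] asks=[#2:2@102 #1:7@105]
After op 6 [order #6] market_sell(qty=4): fills=#3x#6:1@101; bids=[-] asks=[#2:2@102 #1:7@105]

Answer: 9@101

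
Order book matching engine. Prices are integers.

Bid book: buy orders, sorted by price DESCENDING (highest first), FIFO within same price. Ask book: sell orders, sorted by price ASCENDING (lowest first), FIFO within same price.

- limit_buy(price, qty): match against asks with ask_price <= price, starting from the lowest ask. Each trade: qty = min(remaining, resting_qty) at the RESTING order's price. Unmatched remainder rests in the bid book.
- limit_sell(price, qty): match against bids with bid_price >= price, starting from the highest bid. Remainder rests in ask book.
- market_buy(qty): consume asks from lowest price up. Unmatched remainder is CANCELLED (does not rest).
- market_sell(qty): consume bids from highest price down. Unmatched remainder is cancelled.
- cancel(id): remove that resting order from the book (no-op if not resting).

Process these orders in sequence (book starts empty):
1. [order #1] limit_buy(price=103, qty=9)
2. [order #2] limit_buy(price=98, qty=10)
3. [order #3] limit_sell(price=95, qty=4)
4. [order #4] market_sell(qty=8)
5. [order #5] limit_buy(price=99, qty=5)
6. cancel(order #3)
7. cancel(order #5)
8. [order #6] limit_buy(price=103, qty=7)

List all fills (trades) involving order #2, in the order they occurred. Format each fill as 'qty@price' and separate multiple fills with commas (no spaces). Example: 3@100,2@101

Answer: 3@98

Derivation:
After op 1 [order #1] limit_buy(price=103, qty=9): fills=none; bids=[#1:9@103] asks=[-]
After op 2 [order #2] limit_buy(price=98, qty=10): fills=none; bids=[#1:9@103 #2:10@98] asks=[-]
After op 3 [order #3] limit_sell(price=95, qty=4): fills=#1x#3:4@103; bids=[#1:5@103 #2:10@98] asks=[-]
After op 4 [order #4] market_sell(qty=8): fills=#1x#4:5@103 #2x#4:3@98; bids=[#2:7@98] asks=[-]
After op 5 [order #5] limit_buy(price=99, qty=5): fills=none; bids=[#5:5@99 #2:7@98] asks=[-]
After op 6 cancel(order #3): fills=none; bids=[#5:5@99 #2:7@98] asks=[-]
After op 7 cancel(order #5): fills=none; bids=[#2:7@98] asks=[-]
After op 8 [order #6] limit_buy(price=103, qty=7): fills=none; bids=[#6:7@103 #2:7@98] asks=[-]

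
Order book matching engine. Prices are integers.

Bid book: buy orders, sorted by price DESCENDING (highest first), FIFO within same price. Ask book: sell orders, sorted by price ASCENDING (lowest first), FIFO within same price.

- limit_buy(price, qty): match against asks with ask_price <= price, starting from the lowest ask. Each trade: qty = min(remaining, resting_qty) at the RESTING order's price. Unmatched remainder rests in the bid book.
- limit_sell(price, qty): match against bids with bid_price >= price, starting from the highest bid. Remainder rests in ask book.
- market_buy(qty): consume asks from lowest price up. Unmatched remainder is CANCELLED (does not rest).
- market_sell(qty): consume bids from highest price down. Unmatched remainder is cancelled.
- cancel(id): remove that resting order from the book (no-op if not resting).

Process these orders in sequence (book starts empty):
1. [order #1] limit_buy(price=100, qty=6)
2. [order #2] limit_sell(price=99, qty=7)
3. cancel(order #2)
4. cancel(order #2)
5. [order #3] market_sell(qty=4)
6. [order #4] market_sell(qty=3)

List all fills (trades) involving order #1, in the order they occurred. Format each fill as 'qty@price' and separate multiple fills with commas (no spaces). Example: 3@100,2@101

After op 1 [order #1] limit_buy(price=100, qty=6): fills=none; bids=[#1:6@100] asks=[-]
After op 2 [order #2] limit_sell(price=99, qty=7): fills=#1x#2:6@100; bids=[-] asks=[#2:1@99]
After op 3 cancel(order #2): fills=none; bids=[-] asks=[-]
After op 4 cancel(order #2): fills=none; bids=[-] asks=[-]
After op 5 [order #3] market_sell(qty=4): fills=none; bids=[-] asks=[-]
After op 6 [order #4] market_sell(qty=3): fills=none; bids=[-] asks=[-]

Answer: 6@100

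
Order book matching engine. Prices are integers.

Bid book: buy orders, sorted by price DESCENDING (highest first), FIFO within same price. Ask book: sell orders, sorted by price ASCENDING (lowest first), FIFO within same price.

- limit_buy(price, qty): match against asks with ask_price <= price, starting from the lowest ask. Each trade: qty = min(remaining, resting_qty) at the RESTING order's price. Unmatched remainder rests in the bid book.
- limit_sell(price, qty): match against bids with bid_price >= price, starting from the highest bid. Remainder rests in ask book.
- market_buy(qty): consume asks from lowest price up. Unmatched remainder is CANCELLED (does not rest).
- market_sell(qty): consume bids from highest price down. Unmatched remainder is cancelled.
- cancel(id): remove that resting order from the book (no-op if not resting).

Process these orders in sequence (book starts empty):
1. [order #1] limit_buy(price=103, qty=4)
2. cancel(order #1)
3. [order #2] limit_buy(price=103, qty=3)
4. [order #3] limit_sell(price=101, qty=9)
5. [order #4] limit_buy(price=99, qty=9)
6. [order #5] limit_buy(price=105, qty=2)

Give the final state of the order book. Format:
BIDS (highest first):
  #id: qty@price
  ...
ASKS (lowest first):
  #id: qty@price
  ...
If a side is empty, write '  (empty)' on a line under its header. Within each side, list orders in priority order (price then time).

Answer: BIDS (highest first):
  #4: 9@99
ASKS (lowest first):
  #3: 4@101

Derivation:
After op 1 [order #1] limit_buy(price=103, qty=4): fills=none; bids=[#1:4@103] asks=[-]
After op 2 cancel(order #1): fills=none; bids=[-] asks=[-]
After op 3 [order #2] limit_buy(price=103, qty=3): fills=none; bids=[#2:3@103] asks=[-]
After op 4 [order #3] limit_sell(price=101, qty=9): fills=#2x#3:3@103; bids=[-] asks=[#3:6@101]
After op 5 [order #4] limit_buy(price=99, qty=9): fills=none; bids=[#4:9@99] asks=[#3:6@101]
After op 6 [order #5] limit_buy(price=105, qty=2): fills=#5x#3:2@101; bids=[#4:9@99] asks=[#3:4@101]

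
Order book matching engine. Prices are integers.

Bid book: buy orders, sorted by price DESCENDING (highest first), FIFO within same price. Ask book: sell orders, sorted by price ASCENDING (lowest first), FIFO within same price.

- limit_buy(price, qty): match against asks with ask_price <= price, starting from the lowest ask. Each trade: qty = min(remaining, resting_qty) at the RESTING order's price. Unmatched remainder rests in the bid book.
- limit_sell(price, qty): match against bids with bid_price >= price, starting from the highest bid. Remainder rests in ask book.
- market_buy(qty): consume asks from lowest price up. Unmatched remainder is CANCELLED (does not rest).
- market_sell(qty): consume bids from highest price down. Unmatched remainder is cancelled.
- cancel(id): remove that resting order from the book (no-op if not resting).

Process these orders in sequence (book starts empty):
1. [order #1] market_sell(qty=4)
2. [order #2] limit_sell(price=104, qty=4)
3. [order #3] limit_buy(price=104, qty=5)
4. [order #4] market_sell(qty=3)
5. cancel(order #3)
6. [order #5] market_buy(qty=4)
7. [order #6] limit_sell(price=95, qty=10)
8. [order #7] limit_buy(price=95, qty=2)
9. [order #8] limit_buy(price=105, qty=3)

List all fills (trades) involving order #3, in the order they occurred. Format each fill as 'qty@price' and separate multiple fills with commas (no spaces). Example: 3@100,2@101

After op 1 [order #1] market_sell(qty=4): fills=none; bids=[-] asks=[-]
After op 2 [order #2] limit_sell(price=104, qty=4): fills=none; bids=[-] asks=[#2:4@104]
After op 3 [order #3] limit_buy(price=104, qty=5): fills=#3x#2:4@104; bids=[#3:1@104] asks=[-]
After op 4 [order #4] market_sell(qty=3): fills=#3x#4:1@104; bids=[-] asks=[-]
After op 5 cancel(order #3): fills=none; bids=[-] asks=[-]
After op 6 [order #5] market_buy(qty=4): fills=none; bids=[-] asks=[-]
After op 7 [order #6] limit_sell(price=95, qty=10): fills=none; bids=[-] asks=[#6:10@95]
After op 8 [order #7] limit_buy(price=95, qty=2): fills=#7x#6:2@95; bids=[-] asks=[#6:8@95]
After op 9 [order #8] limit_buy(price=105, qty=3): fills=#8x#6:3@95; bids=[-] asks=[#6:5@95]

Answer: 4@104,1@104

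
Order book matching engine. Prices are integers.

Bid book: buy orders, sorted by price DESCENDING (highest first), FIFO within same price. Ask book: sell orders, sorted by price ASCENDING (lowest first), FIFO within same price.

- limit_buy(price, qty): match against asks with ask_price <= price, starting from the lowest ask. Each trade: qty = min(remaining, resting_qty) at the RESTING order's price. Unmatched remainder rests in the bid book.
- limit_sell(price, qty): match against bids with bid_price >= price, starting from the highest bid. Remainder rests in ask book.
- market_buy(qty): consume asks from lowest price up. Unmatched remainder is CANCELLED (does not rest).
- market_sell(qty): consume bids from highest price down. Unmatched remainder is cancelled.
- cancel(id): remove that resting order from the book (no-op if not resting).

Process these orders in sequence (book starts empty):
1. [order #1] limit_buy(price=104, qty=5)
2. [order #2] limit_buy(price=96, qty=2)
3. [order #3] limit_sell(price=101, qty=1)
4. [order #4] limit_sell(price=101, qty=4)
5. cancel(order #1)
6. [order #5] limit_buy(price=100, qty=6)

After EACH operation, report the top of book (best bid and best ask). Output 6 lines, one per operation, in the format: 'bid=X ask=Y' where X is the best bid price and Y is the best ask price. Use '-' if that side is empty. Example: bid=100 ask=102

Answer: bid=104 ask=-
bid=104 ask=-
bid=104 ask=-
bid=96 ask=-
bid=96 ask=-
bid=100 ask=-

Derivation:
After op 1 [order #1] limit_buy(price=104, qty=5): fills=none; bids=[#1:5@104] asks=[-]
After op 2 [order #2] limit_buy(price=96, qty=2): fills=none; bids=[#1:5@104 #2:2@96] asks=[-]
After op 3 [order #3] limit_sell(price=101, qty=1): fills=#1x#3:1@104; bids=[#1:4@104 #2:2@96] asks=[-]
After op 4 [order #4] limit_sell(price=101, qty=4): fills=#1x#4:4@104; bids=[#2:2@96] asks=[-]
After op 5 cancel(order #1): fills=none; bids=[#2:2@96] asks=[-]
After op 6 [order #5] limit_buy(price=100, qty=6): fills=none; bids=[#5:6@100 #2:2@96] asks=[-]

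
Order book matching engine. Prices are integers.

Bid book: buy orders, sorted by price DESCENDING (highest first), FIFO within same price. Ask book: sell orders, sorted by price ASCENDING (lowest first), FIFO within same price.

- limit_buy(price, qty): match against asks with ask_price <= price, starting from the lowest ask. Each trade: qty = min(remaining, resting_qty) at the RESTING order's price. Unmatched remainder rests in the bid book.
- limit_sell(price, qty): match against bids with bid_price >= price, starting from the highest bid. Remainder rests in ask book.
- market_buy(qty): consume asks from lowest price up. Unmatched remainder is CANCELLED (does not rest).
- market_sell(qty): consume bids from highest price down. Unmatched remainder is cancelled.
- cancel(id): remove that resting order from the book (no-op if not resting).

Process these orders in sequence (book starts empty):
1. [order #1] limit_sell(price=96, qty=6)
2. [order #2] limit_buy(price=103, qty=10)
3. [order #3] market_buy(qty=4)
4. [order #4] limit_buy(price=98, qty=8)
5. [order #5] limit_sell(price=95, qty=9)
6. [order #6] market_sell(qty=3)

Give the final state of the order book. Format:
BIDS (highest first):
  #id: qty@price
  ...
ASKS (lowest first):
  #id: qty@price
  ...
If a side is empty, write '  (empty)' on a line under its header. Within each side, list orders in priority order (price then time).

Answer: BIDS (highest first):
  (empty)
ASKS (lowest first):
  (empty)

Derivation:
After op 1 [order #1] limit_sell(price=96, qty=6): fills=none; bids=[-] asks=[#1:6@96]
After op 2 [order #2] limit_buy(price=103, qty=10): fills=#2x#1:6@96; bids=[#2:4@103] asks=[-]
After op 3 [order #3] market_buy(qty=4): fills=none; bids=[#2:4@103] asks=[-]
After op 4 [order #4] limit_buy(price=98, qty=8): fills=none; bids=[#2:4@103 #4:8@98] asks=[-]
After op 5 [order #5] limit_sell(price=95, qty=9): fills=#2x#5:4@103 #4x#5:5@98; bids=[#4:3@98] asks=[-]
After op 6 [order #6] market_sell(qty=3): fills=#4x#6:3@98; bids=[-] asks=[-]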